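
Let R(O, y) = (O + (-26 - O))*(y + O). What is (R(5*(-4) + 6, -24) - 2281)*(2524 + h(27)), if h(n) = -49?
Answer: -3200175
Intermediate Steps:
R(O, y) = -26*O - 26*y (R(O, y) = -26*(O + y) = -26*O - 26*y)
(R(5*(-4) + 6, -24) - 2281)*(2524 + h(27)) = ((-26*(5*(-4) + 6) - 26*(-24)) - 2281)*(2524 - 49) = ((-26*(-20 + 6) + 624) - 2281)*2475 = ((-26*(-14) + 624) - 2281)*2475 = ((364 + 624) - 2281)*2475 = (988 - 2281)*2475 = -1293*2475 = -3200175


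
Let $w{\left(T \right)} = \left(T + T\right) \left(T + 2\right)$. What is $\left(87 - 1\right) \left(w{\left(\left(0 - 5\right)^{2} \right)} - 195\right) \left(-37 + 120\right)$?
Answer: $8244390$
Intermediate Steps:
$w{\left(T \right)} = 2 T \left(2 + T\right)$
$\left(87 - 1\right) \left(w{\left(\left(0 - 5\right)^{2} \right)} - 195\right) \left(-37 + 120\right) = \left(87 - 1\right) \left(2 \left(0 - 5\right)^{2} \left(2 + \left(0 - 5\right)^{2}\right) - 195\right) \left(-37 + 120\right) = \left(87 - 1\right) \left(2 \left(-5\right)^{2} \left(2 + \left(-5\right)^{2}\right) - 195\right) 83 = 86 \left(2 \cdot 25 \left(2 + 25\right) - 195\right) 83 = 86 \left(2 \cdot 25 \cdot 27 - 195\right) 83 = 86 \left(1350 - 195\right) 83 = 86 \cdot 1155 \cdot 83 = 86 \cdot 95865 = 8244390$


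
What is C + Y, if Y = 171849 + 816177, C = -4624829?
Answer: -3636803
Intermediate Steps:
Y = 988026
C + Y = -4624829 + 988026 = -3636803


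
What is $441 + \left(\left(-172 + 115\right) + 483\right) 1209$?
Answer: $515475$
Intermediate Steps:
$441 + \left(\left(-172 + 115\right) + 483\right) 1209 = 441 + \left(-57 + 483\right) 1209 = 441 + 426 \cdot 1209 = 441 + 515034 = 515475$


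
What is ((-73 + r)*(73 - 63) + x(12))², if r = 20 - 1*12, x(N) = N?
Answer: 407044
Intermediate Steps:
r = 8 (r = 20 - 12 = 8)
((-73 + r)*(73 - 63) + x(12))² = ((-73 + 8)*(73 - 63) + 12)² = (-65*10 + 12)² = (-650 + 12)² = (-638)² = 407044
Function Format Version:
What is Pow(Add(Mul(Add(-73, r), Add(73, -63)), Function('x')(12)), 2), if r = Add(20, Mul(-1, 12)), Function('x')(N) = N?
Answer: 407044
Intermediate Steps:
r = 8 (r = Add(20, -12) = 8)
Pow(Add(Mul(Add(-73, r), Add(73, -63)), Function('x')(12)), 2) = Pow(Add(Mul(Add(-73, 8), Add(73, -63)), 12), 2) = Pow(Add(Mul(-65, 10), 12), 2) = Pow(Add(-650, 12), 2) = Pow(-638, 2) = 407044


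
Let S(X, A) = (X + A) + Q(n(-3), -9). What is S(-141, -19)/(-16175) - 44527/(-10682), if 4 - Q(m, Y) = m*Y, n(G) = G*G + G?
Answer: 103044827/24683050 ≈ 4.1747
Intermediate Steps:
n(G) = G + G**2 (n(G) = G**2 + G = G + G**2)
Q(m, Y) = 4 - Y*m (Q(m, Y) = 4 - m*Y = 4 - Y*m)
S(X, A) = 58 + A + X (S(X, A) = (X + A) + (4 - 1*(-9)*(-3*(1 - 3))) = (A + X) + (4 - 1*(-9)*(-3*(-2))) = (A + X) + (4 - 1*(-9)*6) = (A + X) + (4 + 54) = (A + X) + 58 = 58 + A + X)
S(-141, -19)/(-16175) - 44527/(-10682) = (58 - 19 - 141)/(-16175) - 44527/(-10682) = -102*(-1/16175) - 44527*(-1/10682) = 102/16175 + 6361/1526 = 103044827/24683050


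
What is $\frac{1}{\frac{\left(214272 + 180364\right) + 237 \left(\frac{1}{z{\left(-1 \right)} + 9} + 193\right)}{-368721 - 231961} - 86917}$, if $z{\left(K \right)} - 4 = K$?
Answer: $- \frac{2402728}{208839671163} \approx -1.1505 \cdot 10^{-5}$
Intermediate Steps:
$z{\left(K \right)} = 4 + K$
$\frac{1}{\frac{\left(214272 + 180364\right) + 237 \left(\frac{1}{z{\left(-1 \right)} + 9} + 193\right)}{-368721 - 231961} - 86917} = \frac{1}{\frac{\left(214272 + 180364\right) + 237 \left(\frac{1}{\left(4 - 1\right) + 9} + 193\right)}{-368721 - 231961} - 86917} = \frac{1}{\frac{394636 + 237 \left(\frac{1}{3 + 9} + 193\right)}{-600682} - 86917} = \frac{1}{\left(394636 + 237 \left(\frac{1}{12} + 193\right)\right) \left(- \frac{1}{600682}\right) - 86917} = \frac{1}{\left(394636 + 237 \cdot \frac{2317}{12}\right) \left(- \frac{1}{600682}\right) - 86917} = \frac{1}{\left(394636 + \frac{183043}{4}\right) \left(- \frac{1}{600682}\right) - 86917} = \frac{1}{\frac{1761587}{4} \left(- \frac{1}{600682}\right) - 86917} = \frac{1}{- \frac{1761587}{2402728} - 86917} = \frac{1}{- \frac{208839671163}{2402728}} = - \frac{2402728}{208839671163}$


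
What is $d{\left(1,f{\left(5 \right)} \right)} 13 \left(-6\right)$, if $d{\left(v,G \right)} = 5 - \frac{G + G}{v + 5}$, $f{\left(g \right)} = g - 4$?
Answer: $-364$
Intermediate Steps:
$f{\left(g \right)} = -4 + g$
$d{\left(v,G \right)} = 5 - \frac{2 G}{5 + v}$
$d{\left(1,f{\left(5 \right)} \right)} 13 \left(-6\right) = \frac{25 - 2 \left(-4 + 5\right) + 5 \cdot 1}{5 + 1} \cdot 13 \left(-6\right) = \frac{25 - 2 + 5}{6} \cdot 13 \left(-6\right) = \frac{1}{6} \cdot 28 \cdot 13 \left(-6\right) = \frac{14}{3} \cdot 13 \left(-6\right) = \frac{182}{3} \left(-6\right) = -364$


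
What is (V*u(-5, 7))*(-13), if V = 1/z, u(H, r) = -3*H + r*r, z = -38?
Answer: 416/19 ≈ 21.895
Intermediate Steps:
u(H, r) = r² - 3*H (u(H, r) = -3*H + r² = r² - 3*H)
V = -1/38 (V = 1/(-38) = -1/38 ≈ -0.026316)
(V*u(-5, 7))*(-13) = -(7² - 3*(-5))/38*(-13) = -(49 + 15)/38*(-13) = -1/38*64*(-13) = -32/19*(-13) = 416/19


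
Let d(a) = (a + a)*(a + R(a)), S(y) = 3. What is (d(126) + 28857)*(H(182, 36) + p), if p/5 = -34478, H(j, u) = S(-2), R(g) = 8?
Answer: -10795735875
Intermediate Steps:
H(j, u) = 3
d(a) = 2*a*(8 + a) (d(a) = (a + a)*(a + 8) = (2*a)*(8 + a) = 2*a*(8 + a))
p = -172390 (p = 5*(-34478) = -172390)
(d(126) + 28857)*(H(182, 36) + p) = (2*126*(8 + 126) + 28857)*(3 - 172390) = (2*126*134 + 28857)*(-172387) = (33768 + 28857)*(-172387) = 62625*(-172387) = -10795735875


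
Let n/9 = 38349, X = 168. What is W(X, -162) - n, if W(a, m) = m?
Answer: -345303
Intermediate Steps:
n = 345141 (n = 9*38349 = 345141)
W(X, -162) - n = -162 - 1*345141 = -162 - 345141 = -345303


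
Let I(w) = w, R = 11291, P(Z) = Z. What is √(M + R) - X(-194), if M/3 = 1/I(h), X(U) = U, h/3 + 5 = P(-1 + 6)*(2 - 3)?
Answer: 194 + √1129090/10 ≈ 300.26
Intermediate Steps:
h = -30 (h = -15 + 3*((-1 + 6)*(2 - 3)) = -15 + 3*(5*(-1)) = -15 + 3*(-5) = -15 - 15 = -30)
M = -⅒ (M = 3/(-30) = 3*(-1/30) = -⅒ ≈ -0.10000)
√(M + R) - X(-194) = √(-⅒ + 11291) - 1*(-194) = √(112909/10) + 194 = √1129090/10 + 194 = 194 + √1129090/10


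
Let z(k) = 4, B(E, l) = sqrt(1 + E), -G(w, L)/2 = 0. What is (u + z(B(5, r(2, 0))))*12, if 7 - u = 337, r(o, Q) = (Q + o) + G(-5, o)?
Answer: -3912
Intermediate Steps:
G(w, L) = 0 (G(w, L) = -2*0 = 0)
r(o, Q) = Q + o (r(o, Q) = (Q + o) + 0 = Q + o)
u = -330 (u = 7 - 1*337 = 7 - 337 = -330)
(u + z(B(5, r(2, 0))))*12 = (-330 + 4)*12 = -326*12 = -3912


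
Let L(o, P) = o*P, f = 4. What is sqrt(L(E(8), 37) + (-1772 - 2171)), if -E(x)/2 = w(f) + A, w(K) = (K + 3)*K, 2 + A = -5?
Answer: I*sqrt(5497) ≈ 74.142*I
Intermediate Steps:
A = -7 (A = -2 - 5 = -7)
w(K) = K*(3 + K) (w(K) = (3 + K)*K = K*(3 + K))
E(x) = -42 (E(x) = -2*(4*(3 + 4) - 7) = -2*(4*7 - 7) = -2*(28 - 7) = -2*21 = -42)
L(o, P) = P*o
sqrt(L(E(8), 37) + (-1772 - 2171)) = sqrt(37*(-42) + (-1772 - 2171)) = sqrt(-1554 - 3943) = sqrt(-5497) = I*sqrt(5497)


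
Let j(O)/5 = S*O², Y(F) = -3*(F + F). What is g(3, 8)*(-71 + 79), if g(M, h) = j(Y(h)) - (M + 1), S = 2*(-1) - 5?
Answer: -645152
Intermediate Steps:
Y(F) = -6*F
S = -7 (S = -2 - 5 = -7)
j(O) = -35*O² (j(O) = 5*(-7*O²) = -35*O²)
g(M, h) = -1 - M - 1260*h² (g(M, h) = -35*36*h² - (M + 1) = -1260*h² - (1 + M) = -1260*h² + (-1 - M) = -1 - M - 1260*h²)
g(3, 8)*(-71 + 79) = (-1 - 1*3 - 1260*8²)*(-71 + 79) = (-1 - 3 - 1260*64)*8 = (-1 - 3 - 80640)*8 = -80644*8 = -645152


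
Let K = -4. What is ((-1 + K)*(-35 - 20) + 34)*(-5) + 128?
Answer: -1417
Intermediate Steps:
((-1 + K)*(-35 - 20) + 34)*(-5) + 128 = ((-1 - 4)*(-35 - 20) + 34)*(-5) + 128 = (-5*(-55) + 34)*(-5) + 128 = (275 + 34)*(-5) + 128 = 309*(-5) + 128 = -1545 + 128 = -1417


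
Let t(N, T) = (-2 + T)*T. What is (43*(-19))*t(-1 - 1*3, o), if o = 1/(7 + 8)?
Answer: 23693/225 ≈ 105.30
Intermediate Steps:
o = 1/15 ≈ 0.066667
t(N, T) = T*(-2 + T)
(43*(-19))*t(-1 - 1*3, o) = (43*(-19))*((-2 + 1/15)/15) = -817*(-29)/(15*15) = -817*(-29/225) = 23693/225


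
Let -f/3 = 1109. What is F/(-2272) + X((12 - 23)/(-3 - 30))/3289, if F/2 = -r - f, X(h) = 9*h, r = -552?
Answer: -12754623/3736304 ≈ -3.4137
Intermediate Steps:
f = -3327 (f = -3*1109 = -3327)
F = 7758 (F = 2*(-1*(-552) - 1*(-3327)) = 2*(552 + 3327) = 2*3879 = 7758)
F/(-2272) + X((12 - 23)/(-3 - 30))/3289 = 7758/(-2272) + (9*((12 - 23)/(-3 - 30)))/3289 = 7758*(-1/2272) + (9*(-11/(-33)))*(1/3289) = -3879/1136 + (9*(-11*(-1/33)))*(1/3289) = -3879/1136 + (9*(1/3))*(1/3289) = -3879/1136 + 3*(1/3289) = -3879/1136 + 3/3289 = -12754623/3736304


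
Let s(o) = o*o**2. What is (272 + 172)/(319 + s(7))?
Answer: 222/331 ≈ 0.67069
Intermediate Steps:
s(o) = o**3
(272 + 172)/(319 + s(7)) = (272 + 172)/(319 + 7**3) = 444/(319 + 343) = 444/662 = 444*(1/662) = 222/331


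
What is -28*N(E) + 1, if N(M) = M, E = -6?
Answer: 169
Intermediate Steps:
-28*N(E) + 1 = -28*(-6) + 1 = 168 + 1 = 169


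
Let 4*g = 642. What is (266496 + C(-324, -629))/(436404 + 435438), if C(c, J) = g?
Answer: 177771/581228 ≈ 0.30585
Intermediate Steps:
g = 321/2 (g = (1/4)*642 = 321/2 ≈ 160.50)
C(c, J) = 321/2
(266496 + C(-324, -629))/(436404 + 435438) = (266496 + 321/2)/(436404 + 435438) = (533313/2)/871842 = (533313/2)*(1/871842) = 177771/581228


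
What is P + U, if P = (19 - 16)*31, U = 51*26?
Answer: 1419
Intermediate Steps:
U = 1326
P = 93 (P = 3*31 = 93)
P + U = 93 + 1326 = 1419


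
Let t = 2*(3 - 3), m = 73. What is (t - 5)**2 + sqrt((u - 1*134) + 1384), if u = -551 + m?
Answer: 25 + 2*sqrt(193) ≈ 52.785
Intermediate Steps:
u = -478 (u = -551 + 73 = -478)
t = 0 (t = 2*0 = 0)
(t - 5)**2 + sqrt((u - 1*134) + 1384) = (0 - 5)**2 + sqrt((-478 - 1*134) + 1384) = (-5)**2 + sqrt((-478 - 134) + 1384) = 25 + sqrt(-612 + 1384) = 25 + sqrt(772) = 25 + 2*sqrt(193)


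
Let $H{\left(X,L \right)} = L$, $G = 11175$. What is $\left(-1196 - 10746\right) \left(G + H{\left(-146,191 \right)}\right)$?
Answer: $-135732772$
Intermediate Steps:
$\left(-1196 - 10746\right) \left(G + H{\left(-146,191 \right)}\right) = \left(-1196 - 10746\right) \left(11175 + 191\right) = \left(-11942\right) 11366 = -135732772$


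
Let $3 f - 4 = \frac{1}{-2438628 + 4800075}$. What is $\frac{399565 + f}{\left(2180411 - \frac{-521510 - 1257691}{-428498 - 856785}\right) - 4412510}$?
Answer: $- \frac{1819102260142474741}{10162064506403792169} \approx -0.17901$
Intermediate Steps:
$f = \frac{9445789}{7084341}$ ($f = \frac{4}{3} + \frac{1}{3 \left(-2438628 + 4800075\right)} = \frac{4}{3} + \frac{1}{3 \cdot 2361447} = \frac{4}{3} + \frac{1}{3} \cdot \frac{1}{2361447} = \frac{4}{3} + \frac{1}{7084341} = \frac{9445789}{7084341} \approx 1.3333$)
$\frac{399565 + f}{\left(2180411 - \frac{-521510 - 1257691}{-428498 - 856785}\right) - 4412510} = \frac{399565 + \frac{9445789}{7084341}}{\left(2180411 - \frac{-521510 - 1257691}{-428498 - 856785}\right) - 4412510} = \frac{2830664157454}{7084341 \left(\left(2180411 - - \frac{1779201}{-1285283}\right) - 4412510\right)} = \frac{2830664157454}{7084341 \left(\left(2180411 - \left(-1779201\right) \left(- \frac{1}{1285283}\right)\right) - 4412510\right)} = \frac{2830664157454}{7084341 \left(\left(2180411 - \frac{1779201}{1285283}\right) - 4412510\right)} = \frac{2830664157454}{7084341 \left(\frac{2802443412112}{1285283} - 4412510\right)} = \frac{2830664157454}{7084341 \left(- \frac{2868880678218}{1285283}\right)} = \frac{2830664157454}{7084341} \left(- \frac{1285283}{2868880678218}\right) = - \frac{1819102260142474741}{10162064506403792169}$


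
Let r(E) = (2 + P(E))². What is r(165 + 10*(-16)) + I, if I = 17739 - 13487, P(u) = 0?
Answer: 4256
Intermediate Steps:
I = 4252
r(E) = 4 (r(E) = (2 + 0)² = 2² = 4)
r(165 + 10*(-16)) + I = 4 + 4252 = 4256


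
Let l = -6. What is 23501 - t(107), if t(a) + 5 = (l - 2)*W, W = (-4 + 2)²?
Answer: 23538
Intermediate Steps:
W = 4 (W = (-2)² = 4)
t(a) = -37 (t(a) = -5 + (-6 - 2)*4 = -5 - 8*4 = -5 - 32 = -37)
23501 - t(107) = 23501 - 1*(-37) = 23501 + 37 = 23538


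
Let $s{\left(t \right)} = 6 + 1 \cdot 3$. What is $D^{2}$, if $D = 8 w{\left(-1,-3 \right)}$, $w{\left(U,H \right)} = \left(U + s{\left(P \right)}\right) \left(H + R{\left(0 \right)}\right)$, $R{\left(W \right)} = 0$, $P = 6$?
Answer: $36864$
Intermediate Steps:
$s{\left(t \right)} = 9$ ($s{\left(t \right)} = 6 + 3 = 9$)
$w{\left(U,H \right)} = H \left(9 + U\right)$ ($w{\left(U,H \right)} = \left(U + 9\right) \left(H + 0\right) = \left(9 + U\right) H = H \left(9 + U\right)$)
$D = -192$ ($D = 8 \left(- 3 \left(9 - 1\right)\right) = 8 \left(\left(-3\right) 8\right) = 8 \left(-24\right) = -192$)
$D^{2} = \left(-192\right)^{2} = 36864$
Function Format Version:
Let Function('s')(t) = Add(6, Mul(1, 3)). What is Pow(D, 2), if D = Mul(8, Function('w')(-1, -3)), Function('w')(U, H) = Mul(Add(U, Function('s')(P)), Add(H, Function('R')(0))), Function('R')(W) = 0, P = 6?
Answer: 36864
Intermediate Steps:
Function('s')(t) = 9 (Function('s')(t) = Add(6, 3) = 9)
Function('w')(U, H) = Mul(H, Add(9, U)) (Function('w')(U, H) = Mul(Add(U, 9), Add(H, 0)) = Mul(Add(9, U), H) = Mul(H, Add(9, U)))
D = -192 (D = Mul(8, Mul(-3, Add(9, -1))) = Mul(8, Mul(-3, 8)) = Mul(8, -24) = -192)
Pow(D, 2) = Pow(-192, 2) = 36864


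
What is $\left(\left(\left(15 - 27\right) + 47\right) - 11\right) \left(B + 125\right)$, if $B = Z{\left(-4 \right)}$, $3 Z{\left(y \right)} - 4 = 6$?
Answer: $3080$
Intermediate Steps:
$Z{\left(y \right)} = \frac{10}{3}$ ($Z{\left(y \right)} = \frac{4}{3} + \frac{1}{3} \cdot 6 = \frac{4}{3} + 2 = \frac{10}{3}$)
$B = \frac{10}{3} \approx 3.3333$
$\left(\left(\left(15 - 27\right) + 47\right) - 11\right) \left(B + 125\right) = \left(\left(\left(15 - 27\right) + 47\right) - 11\right) \left(\frac{10}{3} + 125\right) = \left(\left(\left(15 - 27\right) + 47\right) - 11\right) \frac{385}{3} = \left(\left(-12 + 47\right) - 11\right) \frac{385}{3} = \left(35 - 11\right) \frac{385}{3} = 24 \cdot \frac{385}{3} = 3080$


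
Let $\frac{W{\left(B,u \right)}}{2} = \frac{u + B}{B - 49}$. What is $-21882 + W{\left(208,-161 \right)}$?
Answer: $- \frac{3479144}{159} \approx -21881.0$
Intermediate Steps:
$W{\left(B,u \right)} = \frac{2 \left(B + u\right)}{-49 + B}$ ($W{\left(B,u \right)} = 2 \frac{u + B}{B - 49} = 2 \frac{B + u}{-49 + B} = \frac{2 \left(B + u\right)}{-49 + B}$)
$-21882 + W{\left(208,-161 \right)} = -21882 + \frac{2 \left(208 - 161\right)}{-49 + 208} = -21882 + 2 \cdot \frac{1}{159} \cdot 47 = -21882 + \frac{94}{159} = - \frac{3479144}{159}$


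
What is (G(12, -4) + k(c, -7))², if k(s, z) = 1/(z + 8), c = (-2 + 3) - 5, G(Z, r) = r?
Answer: 9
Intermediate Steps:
c = -4 (c = 1 - 5 = -4)
k(s, z) = 1/(8 + z)
(G(12, -4) + k(c, -7))² = (-4 + 1/(8 - 7))² = (-4 + 1/1)² = (-4 + 1)² = (-3)² = 9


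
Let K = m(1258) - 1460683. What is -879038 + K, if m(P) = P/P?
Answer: -2339720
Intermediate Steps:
m(P) = 1
K = -1460682 (K = 1 - 1460683 = -1460682)
-879038 + K = -879038 - 1460682 = -2339720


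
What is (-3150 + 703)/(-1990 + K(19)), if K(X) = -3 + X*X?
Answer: 2447/1632 ≈ 1.4994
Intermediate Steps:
K(X) = -3 + X²
(-3150 + 703)/(-1990 + K(19)) = (-3150 + 703)/(-1990 + (-3 + 19²)) = -2447/(-1990 + (-3 + 361)) = -2447/(-1990 + 358) = -2447/(-1632) = -2447*(-1/1632) = 2447/1632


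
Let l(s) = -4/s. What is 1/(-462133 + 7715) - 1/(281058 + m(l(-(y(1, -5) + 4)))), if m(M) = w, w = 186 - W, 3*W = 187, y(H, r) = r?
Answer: -2206799/383322031810 ≈ -5.7570e-6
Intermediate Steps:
W = 187/3 (W = (⅓)*187 = 187/3 ≈ 62.333)
w = 371/3 (w = 186 - 1*187/3 = 186 - 187/3 = 371/3 ≈ 123.67)
m(M) = 371/3
1/(-462133 + 7715) - 1/(281058 + m(l(-(y(1, -5) + 4)))) = 1/(-462133 + 7715) - 1/(281058 + 371/3) = 1/(-454418) - 1/843545/3 = -1/454418 - 1*3/843545 = -1/454418 - 3/843545 = -2206799/383322031810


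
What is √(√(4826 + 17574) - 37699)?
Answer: √(-37699 + 40*√14) ≈ 193.78*I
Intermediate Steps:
√(√(4826 + 17574) - 37699) = √(√22400 - 37699) = √(40*√14 - 37699) = √(-37699 + 40*√14)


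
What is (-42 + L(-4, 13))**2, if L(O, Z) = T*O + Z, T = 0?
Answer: 841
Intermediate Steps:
L(O, Z) = Z (L(O, Z) = 0*O + Z = 0 + Z = Z)
(-42 + L(-4, 13))**2 = (-42 + 13)**2 = (-29)**2 = 841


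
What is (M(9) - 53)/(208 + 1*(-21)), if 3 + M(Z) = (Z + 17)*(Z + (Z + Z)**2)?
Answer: 46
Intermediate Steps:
M(Z) = -3 + (17 + Z)*(Z + 4*Z**2) (M(Z) = -3 + (Z + 17)*(Z + (Z + Z)**2) = -3 + (17 + Z)*(Z + (2*Z)**2) = -3 + (17 + Z)*(Z + 4*Z**2))
(M(9) - 53)/(208 + 1*(-21)) = ((-3 + 4*9**3 + 17*9 + 69*9**2) - 53)/(208 + 1*(-21)) = ((-3 + 4*729 + 153 + 69*81) - 53)/(208 - 21) = ((-3 + 2916 + 153 + 5589) - 53)/187 = (8655 - 53)*(1/187) = 8602*(1/187) = 46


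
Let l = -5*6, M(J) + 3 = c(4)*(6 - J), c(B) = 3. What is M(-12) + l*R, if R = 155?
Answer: -4599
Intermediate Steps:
M(J) = 15 - 3*J (M(J) = -3 + 3*(6 - J) = -3 + (18 - 3*J) = 15 - 3*J)
l = -30
M(-12) + l*R = (15 - 3*(-12)) - 30*155 = (15 + 36) - 4650 = 51 - 4650 = -4599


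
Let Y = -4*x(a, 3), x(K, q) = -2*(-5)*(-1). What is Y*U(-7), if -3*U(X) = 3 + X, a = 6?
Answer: 160/3 ≈ 53.333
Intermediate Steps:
x(K, q) = -10 (x(K, q) = 10*(-1) = -10)
U(X) = -1 - X/3 (U(X) = -(3 + X)/3 = -1 - X/3)
Y = 40 (Y = -4*(-10) = 40)
Y*U(-7) = 40*(-1 - ⅓*(-7)) = 40*(-1 + 7/3) = 40*(4/3) = 160/3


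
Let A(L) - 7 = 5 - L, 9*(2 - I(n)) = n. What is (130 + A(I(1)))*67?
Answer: 84487/9 ≈ 9387.4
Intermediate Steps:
I(n) = 2 - n/9
A(L) = 12 - L (A(L) = 7 + (5 - L) = 12 - L)
(130 + A(I(1)))*67 = (130 + (12 - (2 - ⅑*1)))*67 = (130 + (12 - (2 - ⅑)))*67 = (130 + (12 - 1*17/9))*67 = (130 + (12 - 17/9))*67 = (130 + 91/9)*67 = (1261/9)*67 = 84487/9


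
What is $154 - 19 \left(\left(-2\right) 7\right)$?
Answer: $420$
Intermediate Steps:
$154 - 19 \left(\left(-2\right) 7\right) = 154 - -266 = 154 + 266 = 420$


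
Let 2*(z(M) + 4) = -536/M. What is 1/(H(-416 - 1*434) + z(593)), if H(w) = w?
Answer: -593/506690 ≈ -0.0011703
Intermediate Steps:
z(M) = -4 - 268/M (z(M) = -4 + (-536/M)/2 = -4 - 268/M)
1/(H(-416 - 1*434) + z(593)) = 1/((-416 - 1*434) + (-4 - 268/593)) = 1/((-416 - 434) + (-4 - 268*1/593)) = 1/(-850 + (-4 - 268/593)) = 1/(-850 - 2640/593) = 1/(-506690/593) = -593/506690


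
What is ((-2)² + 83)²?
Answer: 7569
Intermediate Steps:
((-2)² + 83)² = (4 + 83)² = 87² = 7569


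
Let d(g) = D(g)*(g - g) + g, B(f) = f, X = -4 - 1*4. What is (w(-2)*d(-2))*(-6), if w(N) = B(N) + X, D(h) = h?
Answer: -120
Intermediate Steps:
X = -8 (X = -4 - 4 = -8)
d(g) = g (d(g) = g*(g - g) + g = g*0 + g = 0 + g = g)
w(N) = -8 + N (w(N) = N - 8 = -8 + N)
(w(-2)*d(-2))*(-6) = ((-8 - 2)*(-2))*(-6) = -10*(-2)*(-6) = 20*(-6) = -120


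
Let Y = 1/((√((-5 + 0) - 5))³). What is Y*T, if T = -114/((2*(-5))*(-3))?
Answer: -19*I*√10/500 ≈ -0.12017*I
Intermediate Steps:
T = -19/5 (T = -114/((-10*(-3))) = -114/30 = -114*1/30 = -19/5 ≈ -3.8000)
Y = I*√10/100 (Y = 1/((√(-5 - 5))³) = 1/((√(-10))³) = 1/((I*√10)³) = 1/(-10*I*√10) = I*√10/100 ≈ 0.031623*I)
Y*T = (I*√10/100)*(-19/5) = -19*I*√10/500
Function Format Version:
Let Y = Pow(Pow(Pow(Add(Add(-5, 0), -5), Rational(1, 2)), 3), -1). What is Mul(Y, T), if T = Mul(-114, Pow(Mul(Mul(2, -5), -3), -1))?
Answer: Mul(Rational(-19, 500), I, Pow(10, Rational(1, 2))) ≈ Mul(-0.12017, I)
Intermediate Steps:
T = Rational(-19, 5) (T = Mul(-114, Pow(Mul(-10, -3), -1)) = Mul(-114, Pow(30, -1)) = Mul(-114, Rational(1, 30)) = Rational(-19, 5) ≈ -3.8000)
Y = Mul(Rational(1, 100), I, Pow(10, Rational(1, 2))) (Y = Pow(Pow(Pow(Add(-5, -5), Rational(1, 2)), 3), -1) = Pow(Pow(Pow(-10, Rational(1, 2)), 3), -1) = Pow(Pow(Mul(I, Pow(10, Rational(1, 2))), 3), -1) = Pow(Mul(-10, I, Pow(10, Rational(1, 2))), -1) = Mul(Rational(1, 100), I, Pow(10, Rational(1, 2))) ≈ Mul(0.031623, I))
Mul(Y, T) = Mul(Mul(Rational(1, 100), I, Pow(10, Rational(1, 2))), Rational(-19, 5)) = Mul(Rational(-19, 500), I, Pow(10, Rational(1, 2)))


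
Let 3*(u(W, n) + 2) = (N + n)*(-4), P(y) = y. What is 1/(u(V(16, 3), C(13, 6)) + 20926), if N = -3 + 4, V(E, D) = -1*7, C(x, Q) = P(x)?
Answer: 3/62716 ≈ 4.7835e-5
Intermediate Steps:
C(x, Q) = x
V(E, D) = -7
N = 1
u(W, n) = -10/3 - 4*n/3 (u(W, n) = -2 + ((1 + n)*(-4))/3 = -2 + (-4 - 4*n)/3 = -2 + (-4/3 - 4*n/3) = -10/3 - 4*n/3)
1/(u(V(16, 3), C(13, 6)) + 20926) = 1/((-10/3 - 4/3*13) + 20926) = 1/((-10/3 - 52/3) + 20926) = 1/(-62/3 + 20926) = 1/(62716/3) = 3/62716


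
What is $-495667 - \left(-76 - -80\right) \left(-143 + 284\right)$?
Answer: $-496231$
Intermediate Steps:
$-495667 - \left(-76 - -80\right) \left(-143 + 284\right) = -495667 - \left(-76 + 80\right) 141 = -495667 - 4 \cdot 141 = -495667 - 564 = -496231$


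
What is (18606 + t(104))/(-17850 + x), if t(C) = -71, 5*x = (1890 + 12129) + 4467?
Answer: -92675/70764 ≈ -1.3096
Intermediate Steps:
x = 18486/5 (x = ((1890 + 12129) + 4467)/5 = (14019 + 4467)/5 = (⅕)*18486 = 18486/5 ≈ 3697.2)
(18606 + t(104))/(-17850 + x) = (18606 - 71)/(-17850 + 18486/5) = 18535/(-70764/5) = 18535*(-5/70764) = -92675/70764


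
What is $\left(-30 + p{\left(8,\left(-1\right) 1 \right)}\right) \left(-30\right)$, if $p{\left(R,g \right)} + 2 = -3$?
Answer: $1050$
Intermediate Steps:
$p{\left(R,g \right)} = -5$ ($p{\left(R,g \right)} = -2 - 3 = -5$)
$\left(-30 + p{\left(8,\left(-1\right) 1 \right)}\right) \left(-30\right) = \left(-30 - 5\right) \left(-30\right) = \left(-35\right) \left(-30\right) = 1050$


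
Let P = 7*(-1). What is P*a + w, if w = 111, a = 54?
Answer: -267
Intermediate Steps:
P = -7
P*a + w = -7*54 + 111 = -378 + 111 = -267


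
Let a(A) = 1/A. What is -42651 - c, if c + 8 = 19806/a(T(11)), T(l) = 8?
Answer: -201091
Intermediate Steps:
c = 158440 (c = -8 + 19806/(1/8) = -8 + 19806*8 = -8 + 158448 = 158440)
-42651 - c = -42651 - 1*158440 = -42651 - 158440 = -201091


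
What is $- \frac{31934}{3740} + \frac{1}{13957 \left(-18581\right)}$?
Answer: $- \frac{243576601077}{28526851870} \approx -8.5385$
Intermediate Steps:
$- \frac{31934}{3740} + \frac{1}{13957 \left(-18581\right)} = \left(-31934\right) \frac{1}{3740} + \frac{1}{13957} \left(- \frac{1}{18581}\right) = - \frac{15967}{1870} - \frac{1}{259335017} = - \frac{243576601077}{28526851870}$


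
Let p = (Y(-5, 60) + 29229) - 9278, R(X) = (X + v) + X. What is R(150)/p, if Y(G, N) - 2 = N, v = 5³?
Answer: 425/20013 ≈ 0.021236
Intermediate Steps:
v = 125
Y(G, N) = 2 + N
R(X) = 125 + 2*X (R(X) = (X + 125) + X = (125 + X) + X = 125 + 2*X)
p = 20013 (p = ((2 + 60) + 29229) - 9278 = (62 + 29229) - 9278 = 29291 - 9278 = 20013)
R(150)/p = (125 + 2*150)/20013 = (125 + 300)*(1/20013) = 425*(1/20013) = 425/20013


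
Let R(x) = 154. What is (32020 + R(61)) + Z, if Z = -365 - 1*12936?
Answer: 18873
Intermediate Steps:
Z = -13301 (Z = -365 - 12936 = -13301)
(32020 + R(61)) + Z = (32020 + 154) - 13301 = 32174 - 13301 = 18873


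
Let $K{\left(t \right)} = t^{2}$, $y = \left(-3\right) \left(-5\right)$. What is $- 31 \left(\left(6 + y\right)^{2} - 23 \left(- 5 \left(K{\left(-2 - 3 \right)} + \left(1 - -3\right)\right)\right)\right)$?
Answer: $-117056$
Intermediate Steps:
$y = 15$
$- 31 \left(\left(6 + y\right)^{2} - 23 \left(- 5 \left(K{\left(-2 - 3 \right)} + \left(1 - -3\right)\right)\right)\right) = - 31 \left(\left(6 + 15\right)^{2} - 23 \left(- 5 \left(\left(-2 - 3\right)^{2} + \left(1 - -3\right)\right)\right)\right) = - 31 \left(21^{2} - 23 \left(- 5 \left(\left(-5\right)^{2} + \left(1 + 3\right)\right)\right)\right) = - 31 \left(441 - 23 \left(- 5 \left(25 + 4\right)\right)\right) = - 31 \left(441 - 23 \left(\left(-5\right) 29\right)\right) = - 31 \left(441 - -3335\right) = - 31 \left(441 + 3335\right) = \left(-31\right) 3776 = -117056$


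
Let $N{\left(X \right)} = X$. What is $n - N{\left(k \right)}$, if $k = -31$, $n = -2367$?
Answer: $-2336$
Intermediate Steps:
$n - N{\left(k \right)} = -2367 - -31 = -2367 + 31 = -2336$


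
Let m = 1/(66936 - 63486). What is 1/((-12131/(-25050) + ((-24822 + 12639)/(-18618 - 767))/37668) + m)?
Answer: 934891948460/453028067573 ≈ 2.0637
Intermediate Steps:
m = 1/3450 ≈ 0.00028986
1/((-12131/(-25050) + ((-24822 + 12639)/(-18618 - 767))/37668) + m) = 1/((-12131/(-25050) + ((-24822 + 12639)/(-18618 - 767))/37668) + 1/3450) = 1/((-12131*(-1/25050) - 12183/(-19385)*(1/37668)) + 1/3450) = 1/((12131/25050 - 12183*(-1/19385)*(1/37668)) + 1/3450) = 1/((12131/25050 + (12183/19385)*(1/37668)) + 1/3450) = 1/((12131/25050 + 4061/243398060) + 1/3450) = 1/(295276359391/609712140300 + 1/3450) = 1/(453028067573/934891948460) = 934891948460/453028067573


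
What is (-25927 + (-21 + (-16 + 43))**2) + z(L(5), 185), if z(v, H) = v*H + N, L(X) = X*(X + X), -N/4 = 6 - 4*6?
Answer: -16569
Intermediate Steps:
N = 72 (N = -4*(6 - 4*6) = -4*(6 - 24) = -4*(-18) = 72)
L(X) = 2*X**2 (L(X) = X*(2*X) = 2*X**2)
z(v, H) = 72 + H*v (z(v, H) = v*H + 72 = H*v + 72 = 72 + H*v)
(-25927 + (-21 + (-16 + 43))**2) + z(L(5), 185) = (-25927 + (-21 + (-16 + 43))**2) + (72 + 185*(2*5**2)) = (-25927 + (-21 + 27)**2) + (72 + 185*(2*25)) = (-25927 + 6**2) + (72 + 185*50) = (-25927 + 36) + (72 + 9250) = -25891 + 9322 = -16569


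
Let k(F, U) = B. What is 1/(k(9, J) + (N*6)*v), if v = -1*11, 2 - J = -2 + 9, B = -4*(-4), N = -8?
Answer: 1/544 ≈ 0.0018382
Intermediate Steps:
B = 16
J = -5 (J = 2 - (-2 + 9) = 2 - 1*7 = 2 - 7 = -5)
k(F, U) = 16
v = -11
1/(k(9, J) + (N*6)*v) = 1/(16 - 8*6*(-11)) = 1/(16 - 48*(-11)) = 1/(16 + 528) = 1/544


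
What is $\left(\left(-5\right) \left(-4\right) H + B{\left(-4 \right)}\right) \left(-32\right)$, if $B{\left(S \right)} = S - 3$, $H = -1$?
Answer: $864$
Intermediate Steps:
$B{\left(S \right)} = -3 + S$ ($B{\left(S \right)} = S - 3 = -3 + S$)
$\left(\left(-5\right) \left(-4\right) H + B{\left(-4 \right)}\right) \left(-32\right) = \left(\left(-5\right) \left(-4\right) \left(-1\right) - 7\right) \left(-32\right) = \left(20 \left(-1\right) - 7\right) \left(-32\right) = \left(-20 - 7\right) \left(-32\right) = \left(-27\right) \left(-32\right) = 864$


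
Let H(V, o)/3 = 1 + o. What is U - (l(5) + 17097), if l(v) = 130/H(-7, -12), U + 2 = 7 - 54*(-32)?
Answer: -506882/33 ≈ -15360.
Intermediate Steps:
U = 1733 (U = -2 + (7 - 54*(-32)) = -2 + (7 + 1728) = -2 + 1735 = 1733)
H(V, o) = 3 + 3*o (H(V, o) = 3*(1 + o) = 3 + 3*o)
l(v) = -130/33 (l(v) = 130/(3 + 3*(-12)) = 130/(3 - 36) = 130/(-33) = 130*(-1/33) = -130/33)
U - (l(5) + 17097) = 1733 - (-130/33 + 17097) = 1733 - 1*564071/33 = 1733 - 564071/33 = -506882/33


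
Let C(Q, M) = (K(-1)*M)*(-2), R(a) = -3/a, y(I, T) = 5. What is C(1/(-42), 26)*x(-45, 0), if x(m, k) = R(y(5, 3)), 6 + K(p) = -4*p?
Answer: -312/5 ≈ -62.400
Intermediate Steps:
K(p) = -6 - 4*p
x(m, k) = -⅗ (x(m, k) = -3/5 = -3*⅕ = -⅗)
C(Q, M) = 4*M (C(Q, M) = ((-6 - 4*(-1))*M)*(-2) = ((-6 + 4)*M)*(-2) = -2*M*(-2) = 4*M)
C(1/(-42), 26)*x(-45, 0) = (4*26)*(-⅗) = 104*(-⅗) = -312/5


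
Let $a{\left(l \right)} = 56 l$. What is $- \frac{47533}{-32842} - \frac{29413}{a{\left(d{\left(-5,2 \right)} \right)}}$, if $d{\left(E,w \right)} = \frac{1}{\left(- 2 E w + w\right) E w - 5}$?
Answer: $\frac{108674277349}{919576} \approx 1.1818 \cdot 10^{5}$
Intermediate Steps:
$d{\left(E,w \right)} = \frac{1}{-5 + E w \left(w - 2 E w\right)}$ ($d{\left(E,w \right)} = \frac{1}{\left(- 2 E w + w\right) E w - 5} = \frac{1}{\left(w - 2 E w\right) E w - 5} = \frac{1}{E \left(w - 2 E w\right) w - 5} = \frac{1}{E w \left(w - 2 E w\right) - 5} = \frac{1}{-5 + E w \left(w - 2 E w\right)}$)
$- \frac{47533}{-32842} - \frac{29413}{a{\left(d{\left(-5,2 \right)} \right)}} = - \frac{47533}{-32842} - \frac{29413}{56 \left(- \frac{1}{5 - - 5 \cdot 2^{2} + 2 \left(-5\right)^{2} \cdot 2^{2}}\right)} = \left(-47533\right) \left(- \frac{1}{32842}\right) - \frac{29413}{56 \left(- \frac{1}{5 - \left(-5\right) 4 + 2 \cdot 25 \cdot 4}\right)} = \frac{47533}{32842} - \frac{29413}{56 \left(- \frac{1}{5 + 20 + 200}\right)} = \frac{47533}{32842} - \frac{29413}{56 \left(- \frac{1}{225}\right)} = \frac{47533}{32842} - \frac{29413}{- \frac{56}{225}} = \frac{47533}{32842} - - \frac{6617925}{56} = \frac{47533}{32842} + \frac{6617925}{56} = \frac{108674277349}{919576}$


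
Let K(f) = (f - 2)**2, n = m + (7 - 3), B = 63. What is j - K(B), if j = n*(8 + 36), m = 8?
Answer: -3193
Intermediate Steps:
n = 12 (n = 8 + (7 - 3) = 8 + 4 = 12)
K(f) = (-2 + f)**2
j = 528 (j = 12*(8 + 36) = 12*44 = 528)
j - K(B) = 528 - (-2 + 63)**2 = 528 - 1*61**2 = 528 - 1*3721 = 528 - 3721 = -3193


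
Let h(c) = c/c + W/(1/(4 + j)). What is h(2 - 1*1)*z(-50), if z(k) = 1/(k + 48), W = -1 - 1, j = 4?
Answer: 15/2 ≈ 7.5000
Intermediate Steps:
W = -2
z(k) = 1/(48 + k)
h(c) = -15 (h(c) = c/c - 2/(1/(4 + 4)) = 1 - 2/(1/8) = 1 - 2/1/8 = 1 - 2*8 = 1 - 16 = -15)
h(2 - 1*1)*z(-50) = -15/(48 - 50) = -15/(-2) = -15*(-1/2) = 15/2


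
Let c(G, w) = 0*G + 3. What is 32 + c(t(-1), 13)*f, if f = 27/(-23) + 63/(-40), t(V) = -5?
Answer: 21853/920 ≈ 23.753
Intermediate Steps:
c(G, w) = 3 (c(G, w) = 0 + 3 = 3)
f = -2529/920 (f = 27*(-1/23) + 63*(-1/40) = -27/23 - 63/40 = -2529/920 ≈ -2.7489)
32 + c(t(-1), 13)*f = 32 + 3*(-2529/920) = 32 - 7587/920 = 21853/920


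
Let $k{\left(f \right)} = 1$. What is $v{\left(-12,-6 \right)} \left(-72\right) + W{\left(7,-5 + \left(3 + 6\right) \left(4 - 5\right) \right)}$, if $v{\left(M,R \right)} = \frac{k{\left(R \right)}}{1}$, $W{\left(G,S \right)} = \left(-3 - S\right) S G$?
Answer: $-1150$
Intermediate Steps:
$W{\left(G,S \right)} = G S \left(-3 - S\right)$ ($W{\left(G,S \right)} = S \left(-3 - S\right) G = G S \left(-3 - S\right)$)
$v{\left(M,R \right)} = 1$ ($v{\left(M,R \right)} = 1^{-1} \cdot 1 = 1 \cdot 1 = 1$)
$v{\left(-12,-6 \right)} \left(-72\right) + W{\left(7,-5 + \left(3 + 6\right) \left(4 - 5\right) \right)} = 1 \left(-72\right) - 7 \left(-5 + \left(3 + 6\right) \left(4 - 5\right)\right) \left(3 + \left(-5 + \left(3 + 6\right) \left(4 - 5\right)\right)\right) = -72 - 7 \left(-5 + 9 \left(-1\right)\right) \left(3 + \left(-5 + 9 \left(-1\right)\right)\right) = -72 - 7 \left(-5 - 9\right) \left(3 - 14\right) = -72 - 7 \left(-14\right) \left(3 - 14\right) = -72 - 7 \left(-14\right) \left(-11\right) = -72 - 1078 = -1150$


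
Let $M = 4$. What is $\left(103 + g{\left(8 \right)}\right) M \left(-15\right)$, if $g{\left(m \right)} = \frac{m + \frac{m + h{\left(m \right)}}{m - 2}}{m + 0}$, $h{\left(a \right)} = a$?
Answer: $-6260$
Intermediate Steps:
$g{\left(m \right)} = \frac{m + \frac{2 m}{-2 + m}}{m}$ ($g{\left(m \right)} = \frac{m + \frac{m + m}{m - 2}}{m + 0} = \frac{m + \frac{2 m}{-2 + m}}{m}$)
$\left(103 + g{\left(8 \right)}\right) M \left(-15\right) = \left(103 + \frac{8}{-2 + 8}\right) 4 \left(-15\right) = \left(103 + \frac{8}{6}\right) \left(-60\right) = \left(103 + 8 \cdot \frac{1}{6}\right) \left(-60\right) = \left(103 + \frac{4}{3}\right) \left(-60\right) = \frac{313}{3} \left(-60\right) = -6260$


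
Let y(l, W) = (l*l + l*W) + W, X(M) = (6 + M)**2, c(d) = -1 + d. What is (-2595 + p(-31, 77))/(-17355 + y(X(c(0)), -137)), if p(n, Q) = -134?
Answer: 2729/20292 ≈ 0.13449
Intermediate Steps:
y(l, W) = W + l**2 + W*l (y(l, W) = (l**2 + W*l) + W = W + l**2 + W*l)
(-2595 + p(-31, 77))/(-17355 + y(X(c(0)), -137)) = (-2595 - 134)/(-17355 + (-137 + ((6 + (-1 + 0))**2)**2 - 137*(6 + (-1 + 0))**2)) = -2729/(-17355 + (-137 + ((6 - 1)**2)**2 - 137*(6 - 1)**2)) = -2729/(-17355 + (-137 + (5**2)**2 - 137*5**2)) = -2729/(-17355 + (-137 + 25**2 - 137*25)) = -2729/(-17355 + (-137 + 625 - 3425)) = -2729/(-17355 - 2937) = -2729/(-20292) = -2729*(-1/20292) = 2729/20292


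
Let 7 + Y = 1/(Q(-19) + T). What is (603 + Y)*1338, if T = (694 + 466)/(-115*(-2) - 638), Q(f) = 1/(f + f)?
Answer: 4432015284/5561 ≈ 7.9698e+5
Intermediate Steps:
Q(f) = 1/(2*f)
T = -145/51 (T = 1160/(230 - 638) = 1160/(-408) = 1160*(-1/408) = -145/51 ≈ -2.8431)
Y = -40865/5561 (Y = -7 + 1/((½)/(-19) - 145/51) = -7 + 1/((½)*(-1/19) - 145/51) = -7 + 1/(-1/38 - 145/51) = -7 + 1/(-5561/1938) = -7 - 1938/5561 = -40865/5561 ≈ -7.3485)
(603 + Y)*1338 = (603 - 40865/5561)*1338 = (3312418/5561)*1338 = 4432015284/5561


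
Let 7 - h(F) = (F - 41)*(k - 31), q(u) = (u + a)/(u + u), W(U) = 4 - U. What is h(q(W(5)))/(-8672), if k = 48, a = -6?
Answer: -1289/17344 ≈ -0.074320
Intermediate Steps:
q(u) = (-6 + u)/(2*u) (q(u) = (u - 6)/(u + u) = (-6 + u)/((2*u)) = (-6 + u)*(1/(2*u)) = (-6 + u)/(2*u))
h(F) = 704 - 17*F (h(F) = 7 - (F - 41)*(48 - 31) = 7 - (-41 + F)*17 = 7 - (-697 + 17*F) = 7 + (697 - 17*F) = 704 - 17*F)
h(q(W(5)))/(-8672) = (704 - 17*(-6 + (4 - 1*5))/(2*(4 - 1*5)))/(-8672) = (704 - 17*(-6 + (4 - 5))/(2*(4 - 5)))*(-1/8672) = (704 - 17*(-6 - 1)/(2*(-1)))*(-1/8672) = (704 - 17*(-1)*(-7)/2)*(-1/8672) = (704 - 17*7/2)*(-1/8672) = (704 - 119/2)*(-1/8672) = (1289/2)*(-1/8672) = -1289/17344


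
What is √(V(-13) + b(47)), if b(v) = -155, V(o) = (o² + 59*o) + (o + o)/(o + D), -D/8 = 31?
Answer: I*√5698703/87 ≈ 27.439*I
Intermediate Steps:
D = -248 (D = -8*31 = -248)
V(o) = o² + 59*o + 2*o/(-248 + o) (V(o) = (o² + 59*o) + (o + o)/(o - 248) = (o² + 59*o) + (2*o)/(-248 + o) = (o² + 59*o) + 2*o/(-248 + o) = o² + 59*o + 2*o/(-248 + o))
√(V(-13) + b(47)) = √(-13*(-14630 + (-13)² - 189*(-13))/(-248 - 13) - 155) = √(-13*(-14630 + 169 + 2457)/(-261) - 155) = √(-13*(-1/261)*(-12004) - 155) = √(-156052/261 - 155) = √(-196507/261) = I*√5698703/87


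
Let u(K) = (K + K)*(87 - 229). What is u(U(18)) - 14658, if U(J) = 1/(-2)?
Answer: -14516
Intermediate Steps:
U(J) = -½
u(K) = -284*K (u(K) = (2*K)*(-142) = -284*K)
u(U(18)) - 14658 = -284*(-½) - 14658 = 142 - 14658 = -14516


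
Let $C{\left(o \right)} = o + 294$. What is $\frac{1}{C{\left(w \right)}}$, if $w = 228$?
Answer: $\frac{1}{522} \approx 0.0019157$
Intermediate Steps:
$C{\left(o \right)} = 294 + o$
$\frac{1}{C{\left(w \right)}} = \frac{1}{294 + 228} = \frac{1}{522}$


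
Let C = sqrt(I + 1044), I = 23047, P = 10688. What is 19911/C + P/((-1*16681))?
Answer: -10688/16681 + 19911*sqrt(24091)/24091 ≈ 127.64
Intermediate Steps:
C = sqrt(24091) (C = sqrt(23047 + 1044) = sqrt(24091) ≈ 155.21)
19911/C + P/((-1*16681)) = 19911/(sqrt(24091)) + 10688/((-1*16681)) = 19911*(sqrt(24091)/24091) + 10688/(-16681) = 19911*sqrt(24091)/24091 + 10688*(-1/16681) = 19911*sqrt(24091)/24091 - 10688/16681 = -10688/16681 + 19911*sqrt(24091)/24091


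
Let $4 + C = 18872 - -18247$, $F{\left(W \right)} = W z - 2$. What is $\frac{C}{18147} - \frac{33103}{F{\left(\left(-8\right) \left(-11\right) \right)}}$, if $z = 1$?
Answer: $- \frac{597528251}{1560642} \approx -382.87$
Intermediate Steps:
$F{\left(W \right)} = -2 + W$ ($F{\left(W \right)} = W 1 - 2 = W - 2 = -2 + W$)
$C = 37115$ ($C = -4 + \left(18872 - -18247\right) = -4 + \left(18872 + 18247\right) = -4 + 37119 = 37115$)
$\frac{C}{18147} - \frac{33103}{F{\left(\left(-8\right) \left(-11\right) \right)}} = \frac{37115}{18147} - \frac{33103}{-2 - -88} = 37115 \cdot \frac{1}{18147} - \frac{33103}{-2 + 88} = \frac{37115}{18147} - \frac{33103}{86} = - \frac{597528251}{1560642}$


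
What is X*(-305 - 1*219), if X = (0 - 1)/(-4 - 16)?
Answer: -131/5 ≈ -26.200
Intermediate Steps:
X = 1/20 (X = -1/(-20) = -1*(-1/20) = 1/20 ≈ 0.050000)
X*(-305 - 1*219) = (-305 - 1*219)/20 = (-305 - 219)/20 = (1/20)*(-524) = -131/5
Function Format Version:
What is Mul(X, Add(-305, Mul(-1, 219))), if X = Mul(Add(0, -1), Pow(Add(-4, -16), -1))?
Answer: Rational(-131, 5) ≈ -26.200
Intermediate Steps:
X = Rational(1, 20) (X = Mul(-1, Pow(-20, -1)) = Mul(-1, Rational(-1, 20)) = Rational(1, 20) ≈ 0.050000)
Mul(X, Add(-305, Mul(-1, 219))) = Mul(Rational(1, 20), Add(-305, Mul(-1, 219))) = Mul(Rational(1, 20), Add(-305, -219)) = Mul(Rational(1, 20), -524) = Rational(-131, 5)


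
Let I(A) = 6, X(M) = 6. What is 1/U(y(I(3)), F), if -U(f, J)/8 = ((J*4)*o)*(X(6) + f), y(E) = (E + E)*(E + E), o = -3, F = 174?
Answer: 1/2505600 ≈ 3.9911e-7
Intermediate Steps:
y(E) = 4*E**2 (y(E) = (2*E)*(2*E) = 4*E**2)
U(f, J) = 96*J*(6 + f) (U(f, J) = -8*(J*4)*(-3)*(6 + f) = -8*(4*J)*(-3)*(6 + f) = -8*(-12*J)*(6 + f) = -(-96)*J*(6 + f) = 96*J*(6 + f))
1/U(y(I(3)), F) = 1/(96*174*(6 + 4*6**2)) = 1/(96*174*(6 + 4*36)) = 1/(96*174*(6 + 144)) = 1/(96*174*150) = 1/2505600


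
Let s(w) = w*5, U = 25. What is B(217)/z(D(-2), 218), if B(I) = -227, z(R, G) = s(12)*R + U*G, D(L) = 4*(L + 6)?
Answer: -227/6410 ≈ -0.035413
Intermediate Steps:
s(w) = 5*w
D(L) = 24 + 4*L (D(L) = 4*(6 + L) = 24 + 4*L)
z(R, G) = 25*G + 60*R (z(R, G) = (5*12)*R + 25*G = 60*R + 25*G = 25*G + 60*R)
B(217)/z(D(-2), 218) = -227/(25*218 + 60*(24 + 4*(-2))) = -227/(5450 + 60*(24 - 8)) = -227/(5450 + 60*16) = -227/(5450 + 960) = -227/6410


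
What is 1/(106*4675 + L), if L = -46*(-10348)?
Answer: 1/971558 ≈ 1.0293e-6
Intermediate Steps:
L = 476008
1/(106*4675 + L) = 1/(106*4675 + 476008) = 1/(495550 + 476008) = 1/971558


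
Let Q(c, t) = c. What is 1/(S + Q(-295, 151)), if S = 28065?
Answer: 1/27770 ≈ 3.6010e-5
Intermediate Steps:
1/(S + Q(-295, 151)) = 1/(28065 - 295) = 1/27770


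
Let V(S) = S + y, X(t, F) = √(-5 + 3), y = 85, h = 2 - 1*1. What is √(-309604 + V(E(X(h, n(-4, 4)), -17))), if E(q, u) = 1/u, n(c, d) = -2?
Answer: 16*I*√349418/17 ≈ 556.34*I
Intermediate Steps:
h = 1 (h = 2 - 1 = 1)
X(t, F) = I*√2 (X(t, F) = √(-2) = I*√2)
V(S) = 85 + S (V(S) = S + 85 = 85 + S)
√(-309604 + V(E(X(h, n(-4, 4)), -17))) = √(-309604 + (85 + 1/(-17))) = √(-309604 + (85 - 1/17)) = √(-309604 + 1444/17) = √(-5261824/17) = 16*I*√349418/17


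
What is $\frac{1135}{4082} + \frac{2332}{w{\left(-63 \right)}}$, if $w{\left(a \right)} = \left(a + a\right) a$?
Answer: $\frac{9264427}{16201458} \approx 0.57183$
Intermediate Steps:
$w{\left(a \right)} = 2 a^{2}$ ($w{\left(a \right)} = 2 a a = 2 a^{2}$)
$\frac{1135}{4082} + \frac{2332}{w{\left(-63 \right)}} = \frac{1135}{4082} + \frac{2332}{2 \left(-63\right)^{2}} = 1135 \cdot \frac{1}{4082} + \frac{2332}{2 \cdot 3969} = \frac{1135}{4082} + \frac{2332}{7938} = \frac{1135}{4082} + 2332 \cdot \frac{1}{7938} = \frac{1135}{4082} + \frac{1166}{3969} = \frac{9264427}{16201458}$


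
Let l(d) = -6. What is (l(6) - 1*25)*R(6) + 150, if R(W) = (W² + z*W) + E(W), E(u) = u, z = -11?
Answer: 894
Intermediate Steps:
R(W) = W² - 10*W (R(W) = (W² - 11*W) + W = W² - 10*W)
(l(6) - 1*25)*R(6) + 150 = (-6 - 1*25)*(6*(-10 + 6)) + 150 = (-6 - 25)*(6*(-4)) + 150 = -31*(-24) + 150 = 744 + 150 = 894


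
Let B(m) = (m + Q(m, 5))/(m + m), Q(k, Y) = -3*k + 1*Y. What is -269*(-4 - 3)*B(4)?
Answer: -5649/8 ≈ -706.13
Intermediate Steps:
Q(k, Y) = Y - 3*k (Q(k, Y) = -3*k + Y = Y - 3*k)
B(m) = (5 - 2*m)/(2*m) (B(m) = (m + (5 - 3*m))/(m + m) = (5 - 2*m)/((2*m)) = (5 - 2*m)*(1/(2*m)) = (5 - 2*m)/(2*m))
-269*(-4 - 3)*B(4) = -269*(-4 - 3)*(5/2 - 1*4)/4 = -(-1883)*(5/2 - 4)/4 = -(-1883)*(1/4)*(-3/2) = -(-1883)*(-3)/8 = -269*21/8 = -5649/8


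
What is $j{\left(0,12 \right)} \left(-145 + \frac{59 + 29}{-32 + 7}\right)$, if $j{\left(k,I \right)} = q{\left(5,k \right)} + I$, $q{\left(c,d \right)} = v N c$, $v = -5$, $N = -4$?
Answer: $- \frac{415856}{25} \approx -16634.0$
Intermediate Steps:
$q{\left(c,d \right)} = 20 c$ ($q{\left(c,d \right)} = \left(-5\right) \left(-4\right) c = 20 c$)
$j{\left(k,I \right)} = 100 + I$ ($j{\left(k,I \right)} = 20 \cdot 5 + I = 100 + I$)
$j{\left(0,12 \right)} \left(-145 + \frac{59 + 29}{-32 + 7}\right) = \left(100 + 12\right) \left(-145 + \frac{59 + 29}{-32 + 7}\right) = 112 \left(-145 + \frac{88}{-25}\right) = 112 \left(-145 + 88 \left(- \frac{1}{25}\right)\right) = 112 \left(-145 - \frac{88}{25}\right) = 112 \left(- \frac{3713}{25}\right) = - \frac{415856}{25}$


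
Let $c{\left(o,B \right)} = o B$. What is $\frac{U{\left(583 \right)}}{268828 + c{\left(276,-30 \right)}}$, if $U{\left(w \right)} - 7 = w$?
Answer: $\frac{295}{130274} \approx 0.0022645$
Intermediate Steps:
$U{\left(w \right)} = 7 + w$
$c{\left(o,B \right)} = B o$
$\frac{U{\left(583 \right)}}{268828 + c{\left(276,-30 \right)}} = \frac{7 + 583}{268828 - 8280} = \frac{590}{268828 - 8280} = \frac{590}{260548} = 590 \cdot \frac{1}{260548} = \frac{295}{130274}$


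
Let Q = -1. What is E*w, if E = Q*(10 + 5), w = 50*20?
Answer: -15000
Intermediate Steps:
w = 1000
E = -15 (E = -(10 + 5) = -1*15 = -15)
E*w = -15*1000 = -15000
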